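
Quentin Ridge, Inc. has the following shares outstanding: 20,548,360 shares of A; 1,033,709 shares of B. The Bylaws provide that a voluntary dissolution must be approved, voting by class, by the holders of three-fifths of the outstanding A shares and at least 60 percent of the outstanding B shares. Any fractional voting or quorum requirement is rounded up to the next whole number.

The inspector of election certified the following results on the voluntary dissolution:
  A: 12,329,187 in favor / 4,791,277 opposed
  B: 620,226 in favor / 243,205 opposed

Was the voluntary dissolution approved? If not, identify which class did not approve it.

Approved — every class gave the required vote.

A: 3/5 of 20548360 = 12329016; 12,329,016 required, 12,329,187 in favor — approved.
B: 3/5 of 1033709 = 620225.40, rounded up to 620226; 620,226 required, 620,226 in favor — approved.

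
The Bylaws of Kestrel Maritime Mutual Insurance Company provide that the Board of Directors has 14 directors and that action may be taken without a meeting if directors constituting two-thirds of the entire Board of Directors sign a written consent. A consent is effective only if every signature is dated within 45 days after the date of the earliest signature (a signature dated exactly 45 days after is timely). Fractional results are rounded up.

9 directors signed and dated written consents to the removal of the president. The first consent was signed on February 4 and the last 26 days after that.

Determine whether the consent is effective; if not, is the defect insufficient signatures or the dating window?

Not effective — insufficient signatures.

Signatures required: two-thirds of 14 — 2/3 of 14 = 9.33, rounded up to 10, so 10 needed; 9 signed. Insufficient.
Dating window: the latest signature is 26 days after the earliest; the limit is 45 days. Within the window.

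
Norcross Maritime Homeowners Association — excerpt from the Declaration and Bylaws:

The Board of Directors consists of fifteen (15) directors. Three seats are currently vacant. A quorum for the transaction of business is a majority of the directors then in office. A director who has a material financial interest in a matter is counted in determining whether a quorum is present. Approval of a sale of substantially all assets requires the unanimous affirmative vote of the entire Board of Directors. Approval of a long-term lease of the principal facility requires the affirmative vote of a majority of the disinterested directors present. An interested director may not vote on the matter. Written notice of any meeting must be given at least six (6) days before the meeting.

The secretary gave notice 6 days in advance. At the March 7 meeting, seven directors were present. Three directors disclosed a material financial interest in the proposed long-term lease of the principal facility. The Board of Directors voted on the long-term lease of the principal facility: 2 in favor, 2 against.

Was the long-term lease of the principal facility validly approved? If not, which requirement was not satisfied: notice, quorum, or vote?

Notice: 6 days given; 6 required (6 ≥ 6). Satisfied.
Quorum: 7 present (interested directors count toward quorum); quorum is 7. Satisfied.
Vote: the long-term lease of the principal facility requires a majority of the disinterested directors present (7 − 3 = 4). A majority of 4 is 3, so 3 affirmative votes are needed; 2 voted in favor. Not satisfied.

Invalid — vote requirement not satisfied.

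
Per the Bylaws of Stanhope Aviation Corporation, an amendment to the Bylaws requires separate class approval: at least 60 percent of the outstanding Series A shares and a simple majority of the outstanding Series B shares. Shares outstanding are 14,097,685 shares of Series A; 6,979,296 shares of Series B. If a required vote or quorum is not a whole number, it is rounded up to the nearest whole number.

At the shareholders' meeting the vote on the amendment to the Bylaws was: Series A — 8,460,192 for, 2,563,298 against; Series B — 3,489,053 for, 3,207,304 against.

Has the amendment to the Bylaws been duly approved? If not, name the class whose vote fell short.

Not approved — the Series B shares did not give the required vote.

Series A: 3/5 of 14097685 = 8458611; 8,458,611 required, 8,460,192 in favor — approved.
Series B: a majority of 6979296 is 3489649; 3,489,649 required, 3,489,053 in favor — not approved.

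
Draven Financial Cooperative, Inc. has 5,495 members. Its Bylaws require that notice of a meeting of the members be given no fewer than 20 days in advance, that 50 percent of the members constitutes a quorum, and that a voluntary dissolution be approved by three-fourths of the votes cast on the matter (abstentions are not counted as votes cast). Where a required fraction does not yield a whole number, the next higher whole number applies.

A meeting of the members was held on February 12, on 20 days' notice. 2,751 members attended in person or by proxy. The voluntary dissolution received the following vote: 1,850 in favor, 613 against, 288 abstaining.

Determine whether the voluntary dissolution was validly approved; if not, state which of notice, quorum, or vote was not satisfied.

Valid — all requirements satisfied.

Notice: 20 days given; 20 required. Satisfied.
Quorum: 50% of 5,495 = 2,747.50, rounded up to 2,748; 2,751 present. Satisfied.
Vote: requires three-fourths of the votes cast (2,751 − 288 abstaining = 2,463); 3/4 of 2463 = 1847.25, rounded up to 1848, so 1,848 needed; 1,850 in favor. Satisfied.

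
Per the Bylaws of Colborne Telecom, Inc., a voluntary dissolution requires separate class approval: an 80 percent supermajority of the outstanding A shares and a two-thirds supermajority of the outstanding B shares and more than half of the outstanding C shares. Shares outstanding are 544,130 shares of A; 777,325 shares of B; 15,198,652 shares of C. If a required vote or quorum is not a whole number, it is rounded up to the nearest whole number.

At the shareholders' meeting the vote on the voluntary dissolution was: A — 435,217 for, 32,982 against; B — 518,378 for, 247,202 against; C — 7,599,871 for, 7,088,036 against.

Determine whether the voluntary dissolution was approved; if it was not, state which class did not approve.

Not approved — the A shares did not give the required vote.

A: 4/5 of 544130 = 435304; 435,304 required, 435,217 in favor — not approved.
B: 2/3 of 777325 = 518216.67, rounded up to 518217; 518,217 required, 518,378 in favor — approved.
C: a majority of 15198652 is 7599327; 7,599,327 required, 7,599,871 in favor — approved.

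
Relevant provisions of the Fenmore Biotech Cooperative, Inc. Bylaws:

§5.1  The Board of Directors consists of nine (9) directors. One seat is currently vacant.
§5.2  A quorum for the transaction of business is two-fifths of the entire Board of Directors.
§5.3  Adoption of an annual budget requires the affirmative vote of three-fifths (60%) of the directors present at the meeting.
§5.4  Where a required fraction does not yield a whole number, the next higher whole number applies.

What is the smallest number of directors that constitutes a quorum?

2/5 of 9 = 3.60, rounded up to 4.

4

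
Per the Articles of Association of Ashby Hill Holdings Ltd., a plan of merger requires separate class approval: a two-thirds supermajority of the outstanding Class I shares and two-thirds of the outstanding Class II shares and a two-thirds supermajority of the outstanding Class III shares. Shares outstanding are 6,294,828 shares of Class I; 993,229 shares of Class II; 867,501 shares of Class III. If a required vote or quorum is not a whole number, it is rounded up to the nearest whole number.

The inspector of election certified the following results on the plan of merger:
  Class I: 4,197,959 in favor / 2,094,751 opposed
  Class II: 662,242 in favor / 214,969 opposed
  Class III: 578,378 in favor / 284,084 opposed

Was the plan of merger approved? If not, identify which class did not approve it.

Class I: 2/3 of 6294828 = 4196552; 4,196,552 required, 4,197,959 in favor — approved.
Class II: 2/3 of 993229 = 662152.67, rounded up to 662153; 662,153 required, 662,242 in favor — approved.
Class III: 2/3 of 867501 = 578334; 578,334 required, 578,378 in favor — approved.

Approved — every class gave the required vote.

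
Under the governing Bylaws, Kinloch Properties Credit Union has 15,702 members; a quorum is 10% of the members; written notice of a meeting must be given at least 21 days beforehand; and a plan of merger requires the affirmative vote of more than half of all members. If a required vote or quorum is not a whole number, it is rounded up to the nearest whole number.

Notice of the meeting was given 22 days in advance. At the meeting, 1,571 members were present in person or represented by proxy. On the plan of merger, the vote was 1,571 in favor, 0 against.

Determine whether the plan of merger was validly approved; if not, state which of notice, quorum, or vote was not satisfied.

Notice: 22 days given; 21 required. Satisfied.
Quorum: 10% of 15,702 = 1,570.20, rounded up to 1,571; 1,571 present. Satisfied.
Vote: requires a majority of all members (15,702); a majority of 15702 is 7852, so 7,852 needed; 1,571 in favor. Not satisfied.

Invalid — vote requirement not satisfied.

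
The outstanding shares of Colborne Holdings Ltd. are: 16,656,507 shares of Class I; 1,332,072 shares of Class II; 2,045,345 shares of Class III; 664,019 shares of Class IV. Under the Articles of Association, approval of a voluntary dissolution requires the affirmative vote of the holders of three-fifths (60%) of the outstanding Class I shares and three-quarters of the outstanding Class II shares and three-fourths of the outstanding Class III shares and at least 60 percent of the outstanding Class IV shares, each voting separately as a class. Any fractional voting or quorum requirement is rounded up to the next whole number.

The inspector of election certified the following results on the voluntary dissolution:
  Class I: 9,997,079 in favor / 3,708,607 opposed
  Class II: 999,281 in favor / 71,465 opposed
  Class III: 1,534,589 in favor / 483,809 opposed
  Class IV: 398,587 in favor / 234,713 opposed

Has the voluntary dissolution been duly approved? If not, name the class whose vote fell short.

Class I: 3/5 of 16656507 = 9993904.20, rounded up to 9993905; 9,993,905 required, 9,997,079 in favor — approved.
Class II: 3/4 of 1332072 = 999054; 999,054 required, 999,281 in favor — approved.
Class III: 3/4 of 2045345 = 1534008.75, rounded up to 1534009; 1,534,009 required, 1,534,589 in favor — approved.
Class IV: 3/5 of 664019 = 398411.40, rounded up to 398412; 398,412 required, 398,587 in favor — approved.

Approved — every class gave the required vote.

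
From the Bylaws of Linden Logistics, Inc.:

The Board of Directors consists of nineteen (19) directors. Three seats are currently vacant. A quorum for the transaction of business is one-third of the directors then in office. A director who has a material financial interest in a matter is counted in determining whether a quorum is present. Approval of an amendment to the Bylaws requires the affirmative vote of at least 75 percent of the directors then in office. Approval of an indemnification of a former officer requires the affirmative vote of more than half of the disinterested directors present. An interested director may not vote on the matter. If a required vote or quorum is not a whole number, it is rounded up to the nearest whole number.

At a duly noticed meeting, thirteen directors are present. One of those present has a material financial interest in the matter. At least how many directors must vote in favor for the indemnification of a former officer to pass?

The indemnification of a former officer requires a majority of the disinterested directors present (13 − 1 = 12).
A majority of 12 is 7.

7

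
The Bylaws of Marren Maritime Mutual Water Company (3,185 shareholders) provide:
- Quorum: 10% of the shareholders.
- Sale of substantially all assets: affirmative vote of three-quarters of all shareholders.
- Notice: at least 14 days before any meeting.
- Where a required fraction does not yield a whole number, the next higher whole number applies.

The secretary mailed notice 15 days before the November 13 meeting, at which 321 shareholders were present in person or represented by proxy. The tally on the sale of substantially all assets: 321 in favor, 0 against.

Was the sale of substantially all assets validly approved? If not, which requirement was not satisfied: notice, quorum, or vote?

Invalid — vote requirement not satisfied.

Notice: 15 days given; 14 required. Satisfied.
Quorum: 10% of 3,185 = 318.50, rounded up to 319; 321 present. Satisfied.
Vote: requires three-fourths of all shareholders (3,185); 3/4 of 3185 = 2388.75, rounded up to 2389, so 2,389 needed; 321 in favor. Not satisfied.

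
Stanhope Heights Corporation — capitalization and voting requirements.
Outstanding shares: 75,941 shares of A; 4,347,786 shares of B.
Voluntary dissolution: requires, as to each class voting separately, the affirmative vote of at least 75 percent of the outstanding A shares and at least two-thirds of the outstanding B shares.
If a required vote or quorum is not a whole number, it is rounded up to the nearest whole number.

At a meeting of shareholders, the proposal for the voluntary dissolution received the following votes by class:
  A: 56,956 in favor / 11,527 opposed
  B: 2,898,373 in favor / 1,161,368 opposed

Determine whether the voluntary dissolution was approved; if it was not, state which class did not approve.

Not approved — the B shares did not give the required vote.

A: 3/4 of 75941 = 56955.75, rounded up to 56956; 56,956 required, 56,956 in favor — approved.
B: 2/3 of 4347786 = 2898524; 2,898,524 required, 2,898,373 in favor — not approved.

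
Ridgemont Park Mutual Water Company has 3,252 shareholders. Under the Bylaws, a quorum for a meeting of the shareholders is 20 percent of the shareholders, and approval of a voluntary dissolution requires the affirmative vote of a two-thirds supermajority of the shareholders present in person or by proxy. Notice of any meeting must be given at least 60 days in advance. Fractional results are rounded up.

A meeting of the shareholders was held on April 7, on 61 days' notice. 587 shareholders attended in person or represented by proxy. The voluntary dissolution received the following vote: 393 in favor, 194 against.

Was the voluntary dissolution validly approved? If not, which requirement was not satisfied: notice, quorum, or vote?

Notice: 61 days given; 60 required. Satisfied.
Quorum: 20% of 3,252 = 650.40, rounded up to 651; 587 present. Not satisfied.
Vote: requires two-thirds of those present (587); 2/3 of 587 = 391.33, rounded up to 392, so 392 needed; 393 in favor. Satisfied.

Invalid — quorum requirement not satisfied.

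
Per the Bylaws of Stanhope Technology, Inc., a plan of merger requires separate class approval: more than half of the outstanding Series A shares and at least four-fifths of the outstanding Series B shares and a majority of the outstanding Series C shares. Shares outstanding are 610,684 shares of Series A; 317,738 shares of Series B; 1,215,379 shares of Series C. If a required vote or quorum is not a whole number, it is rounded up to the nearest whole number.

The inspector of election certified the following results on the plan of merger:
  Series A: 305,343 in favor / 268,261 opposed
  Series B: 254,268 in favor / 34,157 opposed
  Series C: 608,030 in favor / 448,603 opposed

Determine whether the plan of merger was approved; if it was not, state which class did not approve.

Series A: a majority of 610684 is 305343; 305,343 required, 305,343 in favor — approved.
Series B: 4/5 of 317738 = 254190.40, rounded up to 254191; 254,191 required, 254,268 in favor — approved.
Series C: a majority of 1215379 is 607690; 607,690 required, 608,030 in favor — approved.

Approved — every class gave the required vote.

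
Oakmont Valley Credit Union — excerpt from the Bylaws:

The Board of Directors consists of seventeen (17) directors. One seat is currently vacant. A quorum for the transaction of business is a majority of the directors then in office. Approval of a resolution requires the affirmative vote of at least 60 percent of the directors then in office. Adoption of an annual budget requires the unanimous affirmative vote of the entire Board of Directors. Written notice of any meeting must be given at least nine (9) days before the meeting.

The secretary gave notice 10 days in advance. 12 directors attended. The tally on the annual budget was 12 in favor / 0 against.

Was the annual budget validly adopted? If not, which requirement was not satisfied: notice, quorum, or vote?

Invalid — vote requirement not satisfied.

Notice: 10 days given; 9 required (10 ≥ 9). Satisfied.
Quorum: 12 present; quorum is 9. Satisfied.
Vote: the annual budget requires the unanimous vote of the entire Board of Directors (17). Unanimous means all 17, so 17 affirmative votes are needed; 12 voted in favor. Not satisfied.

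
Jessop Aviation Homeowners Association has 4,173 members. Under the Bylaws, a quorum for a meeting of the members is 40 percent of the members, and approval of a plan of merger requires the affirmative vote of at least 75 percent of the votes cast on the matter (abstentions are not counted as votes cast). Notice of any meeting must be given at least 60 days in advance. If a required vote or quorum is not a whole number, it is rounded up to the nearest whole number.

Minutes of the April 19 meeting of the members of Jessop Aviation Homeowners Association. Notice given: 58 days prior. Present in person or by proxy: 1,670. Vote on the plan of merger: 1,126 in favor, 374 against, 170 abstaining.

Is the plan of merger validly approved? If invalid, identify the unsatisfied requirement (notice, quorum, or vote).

Invalid — notice requirement not satisfied.

Notice: 58 days given; 60 required. Not satisfied.
Quorum: 40% of 4,173 = 1,669.20, rounded up to 1,670; 1,670 present. Satisfied.
Vote: requires three-fourths of the votes cast (1,670 − 170 abstaining = 1,500); 3/4 of 1500 = 1125, so 1,125 needed; 1,126 in favor. Satisfied.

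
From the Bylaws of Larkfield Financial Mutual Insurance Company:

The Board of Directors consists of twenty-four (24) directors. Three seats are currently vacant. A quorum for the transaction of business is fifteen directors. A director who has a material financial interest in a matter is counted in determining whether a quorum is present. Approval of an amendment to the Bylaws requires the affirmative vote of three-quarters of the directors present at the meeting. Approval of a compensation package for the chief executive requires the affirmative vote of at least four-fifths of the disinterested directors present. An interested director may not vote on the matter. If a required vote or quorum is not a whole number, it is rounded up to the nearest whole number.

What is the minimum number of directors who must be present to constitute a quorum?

The quorum is fixed at 15.

15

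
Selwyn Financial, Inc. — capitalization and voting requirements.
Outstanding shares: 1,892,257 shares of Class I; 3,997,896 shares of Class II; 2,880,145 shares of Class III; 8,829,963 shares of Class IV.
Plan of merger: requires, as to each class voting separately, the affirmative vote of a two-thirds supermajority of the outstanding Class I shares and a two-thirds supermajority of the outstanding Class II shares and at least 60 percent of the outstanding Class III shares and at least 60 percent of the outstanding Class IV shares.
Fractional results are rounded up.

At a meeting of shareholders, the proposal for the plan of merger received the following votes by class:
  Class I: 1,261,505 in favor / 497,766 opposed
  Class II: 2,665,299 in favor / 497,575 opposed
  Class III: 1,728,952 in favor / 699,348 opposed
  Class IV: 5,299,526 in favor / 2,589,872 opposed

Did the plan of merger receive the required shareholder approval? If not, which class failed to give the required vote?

Class I: 2/3 of 1892257 = 1261504.67, rounded up to 1261505; 1,261,505 required, 1,261,505 in favor — approved.
Class II: 2/3 of 3997896 = 2665264; 2,665,264 required, 2,665,299 in favor — approved.
Class III: 3/5 of 2880145 = 1728087; 1,728,087 required, 1,728,952 in favor — approved.
Class IV: 3/5 of 8829963 = 5297977.80, rounded up to 5297978; 5,297,978 required, 5,299,526 in favor — approved.

Approved — every class gave the required vote.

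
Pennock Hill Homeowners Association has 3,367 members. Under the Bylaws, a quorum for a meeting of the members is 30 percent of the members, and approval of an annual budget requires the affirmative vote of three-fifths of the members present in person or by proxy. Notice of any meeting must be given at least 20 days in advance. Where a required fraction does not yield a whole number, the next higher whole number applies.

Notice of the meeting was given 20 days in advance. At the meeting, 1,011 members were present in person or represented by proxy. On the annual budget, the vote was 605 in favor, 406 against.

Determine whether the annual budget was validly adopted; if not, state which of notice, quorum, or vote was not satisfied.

Notice: 20 days given; 20 required. Satisfied.
Quorum: 30% of 3,367 = 1,010.10, rounded up to 1,011; 1,011 present. Satisfied.
Vote: requires three-fifths of those present (1,011); 3/5 of 1011 = 606.60, rounded up to 607, so 607 needed; 605 in favor. Not satisfied.

Invalid — vote requirement not satisfied.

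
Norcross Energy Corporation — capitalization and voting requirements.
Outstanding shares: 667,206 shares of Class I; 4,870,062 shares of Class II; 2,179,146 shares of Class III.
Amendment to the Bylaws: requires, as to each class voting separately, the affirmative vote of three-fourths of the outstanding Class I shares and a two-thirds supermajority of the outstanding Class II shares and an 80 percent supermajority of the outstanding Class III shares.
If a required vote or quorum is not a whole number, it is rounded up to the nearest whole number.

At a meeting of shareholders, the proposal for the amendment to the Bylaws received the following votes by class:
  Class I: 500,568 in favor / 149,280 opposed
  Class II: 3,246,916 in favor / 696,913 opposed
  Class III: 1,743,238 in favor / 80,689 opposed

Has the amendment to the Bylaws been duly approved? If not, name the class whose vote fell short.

Not approved — the Class III shares did not give the required vote.

Class I: 3/4 of 667206 = 500404.50, rounded up to 500405; 500,405 required, 500,568 in favor — approved.
Class II: 2/3 of 4870062 = 3246708; 3,246,708 required, 3,246,916 in favor — approved.
Class III: 4/5 of 2179146 = 1743316.80, rounded up to 1743317; 1,743,317 required, 1,743,238 in favor — not approved.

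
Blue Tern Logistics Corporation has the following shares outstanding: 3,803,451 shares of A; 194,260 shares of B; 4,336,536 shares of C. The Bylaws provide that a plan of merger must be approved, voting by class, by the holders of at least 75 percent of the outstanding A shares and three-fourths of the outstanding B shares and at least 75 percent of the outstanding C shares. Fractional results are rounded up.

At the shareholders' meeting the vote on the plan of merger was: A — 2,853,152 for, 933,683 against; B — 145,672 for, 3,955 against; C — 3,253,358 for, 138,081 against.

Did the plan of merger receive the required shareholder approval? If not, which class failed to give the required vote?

Not approved — the B shares did not give the required vote.

A: 3/4 of 3803451 = 2852588.25, rounded up to 2852589; 2,852,589 required, 2,853,152 in favor — approved.
B: 3/4 of 194260 = 145695; 145,695 required, 145,672 in favor — not approved.
C: 3/4 of 4336536 = 3252402; 3,252,402 required, 3,253,358 in favor — approved.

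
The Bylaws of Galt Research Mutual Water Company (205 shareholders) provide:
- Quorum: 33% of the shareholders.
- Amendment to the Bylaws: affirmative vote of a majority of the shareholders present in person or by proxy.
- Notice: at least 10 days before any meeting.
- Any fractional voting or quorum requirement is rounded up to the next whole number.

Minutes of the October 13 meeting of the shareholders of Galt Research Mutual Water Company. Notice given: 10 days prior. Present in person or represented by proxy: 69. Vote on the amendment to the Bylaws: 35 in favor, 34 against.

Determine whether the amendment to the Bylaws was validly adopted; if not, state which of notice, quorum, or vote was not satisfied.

Notice: 10 days given; 10 required. Satisfied.
Quorum: 33% of 205 = 67.65, rounded up to 68; 69 present. Satisfied.
Vote: requires a majority of those present (69); a majority of 69 is 35, so 35 needed; 35 in favor. Satisfied.

Valid — all requirements satisfied.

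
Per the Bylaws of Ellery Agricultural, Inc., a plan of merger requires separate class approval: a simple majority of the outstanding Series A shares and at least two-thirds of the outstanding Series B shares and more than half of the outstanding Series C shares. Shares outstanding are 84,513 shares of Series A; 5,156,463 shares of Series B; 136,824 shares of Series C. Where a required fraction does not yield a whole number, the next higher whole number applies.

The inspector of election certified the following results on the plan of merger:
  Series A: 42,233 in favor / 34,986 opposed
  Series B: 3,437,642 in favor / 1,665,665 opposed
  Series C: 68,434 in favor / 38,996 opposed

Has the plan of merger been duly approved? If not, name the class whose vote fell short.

Series A: a majority of 84513 is 42257; 42,257 required, 42,233 in favor — not approved.
Series B: 2/3 of 5156463 = 3437642; 3,437,642 required, 3,437,642 in favor — approved.
Series C: a majority of 136824 is 68413; 68,413 required, 68,434 in favor — approved.

Not approved — the Series A shares did not give the required vote.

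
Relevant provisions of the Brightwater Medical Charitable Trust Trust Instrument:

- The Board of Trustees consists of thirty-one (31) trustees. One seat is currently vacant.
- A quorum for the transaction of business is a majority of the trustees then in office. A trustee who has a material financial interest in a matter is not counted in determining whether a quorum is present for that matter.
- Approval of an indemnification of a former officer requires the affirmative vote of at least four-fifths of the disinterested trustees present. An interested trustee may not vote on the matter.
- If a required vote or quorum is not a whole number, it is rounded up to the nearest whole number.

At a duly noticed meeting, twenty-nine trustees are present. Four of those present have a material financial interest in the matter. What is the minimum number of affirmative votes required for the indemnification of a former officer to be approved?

The indemnification of a former officer requires four-fifths of the disinterested trustees present (29 − 4 = 25).
4/5 of 25 = 20.

20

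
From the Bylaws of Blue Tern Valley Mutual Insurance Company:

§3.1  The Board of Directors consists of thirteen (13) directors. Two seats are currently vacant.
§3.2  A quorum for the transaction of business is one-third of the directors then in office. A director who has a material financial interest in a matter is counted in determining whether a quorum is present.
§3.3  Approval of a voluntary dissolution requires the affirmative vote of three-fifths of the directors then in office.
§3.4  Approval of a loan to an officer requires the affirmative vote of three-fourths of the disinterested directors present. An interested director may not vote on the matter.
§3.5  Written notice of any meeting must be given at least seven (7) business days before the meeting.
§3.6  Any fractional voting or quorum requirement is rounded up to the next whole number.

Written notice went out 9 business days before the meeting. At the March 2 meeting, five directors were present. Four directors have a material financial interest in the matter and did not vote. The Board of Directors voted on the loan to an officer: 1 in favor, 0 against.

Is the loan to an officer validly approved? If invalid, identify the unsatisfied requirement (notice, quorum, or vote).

Valid — all requirements satisfied.

Notice: 9 business days given; 7 required (9 ≥ 7). Satisfied.
Quorum: 5 present (interested directors count toward quorum); quorum is 4. Satisfied.
Vote: the loan to an officer requires three-fourths of the disinterested directors present (5 − 4 = 1). 3/4 of 1 = 0.75, rounded up to 1, so 1 affirmative vote is needed; 1 voted in favor. Satisfied.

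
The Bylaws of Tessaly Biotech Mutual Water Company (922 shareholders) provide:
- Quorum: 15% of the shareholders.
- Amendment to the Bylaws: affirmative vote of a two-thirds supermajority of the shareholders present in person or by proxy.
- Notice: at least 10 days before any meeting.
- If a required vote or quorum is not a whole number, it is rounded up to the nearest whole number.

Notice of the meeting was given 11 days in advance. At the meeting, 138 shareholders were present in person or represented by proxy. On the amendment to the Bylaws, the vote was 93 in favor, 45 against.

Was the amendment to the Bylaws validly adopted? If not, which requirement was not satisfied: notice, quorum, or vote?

Invalid — quorum requirement not satisfied.

Notice: 11 days given; 10 required. Satisfied.
Quorum: 15% of 922 = 138.30, rounded up to 139; 138 present. Not satisfied.
Vote: requires two-thirds of those present (138); 2/3 of 138 = 92, so 92 needed; 93 in favor. Satisfied.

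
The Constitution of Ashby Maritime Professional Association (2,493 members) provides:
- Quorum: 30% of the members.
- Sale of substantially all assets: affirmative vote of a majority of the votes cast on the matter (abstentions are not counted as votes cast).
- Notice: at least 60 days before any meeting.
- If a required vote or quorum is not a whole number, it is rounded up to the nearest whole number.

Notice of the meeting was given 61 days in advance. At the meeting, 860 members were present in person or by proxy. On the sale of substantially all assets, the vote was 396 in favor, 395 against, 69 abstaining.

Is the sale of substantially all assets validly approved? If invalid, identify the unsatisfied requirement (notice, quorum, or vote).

Notice: 61 days given; 60 required. Satisfied.
Quorum: 30% of 2,493 = 747.90, rounded up to 748; 860 present. Satisfied.
Vote: requires a majority of the votes cast (860 − 69 abstaining = 791); a majority of 791 is 396, so 396 needed; 396 in favor. Satisfied.

Valid — all requirements satisfied.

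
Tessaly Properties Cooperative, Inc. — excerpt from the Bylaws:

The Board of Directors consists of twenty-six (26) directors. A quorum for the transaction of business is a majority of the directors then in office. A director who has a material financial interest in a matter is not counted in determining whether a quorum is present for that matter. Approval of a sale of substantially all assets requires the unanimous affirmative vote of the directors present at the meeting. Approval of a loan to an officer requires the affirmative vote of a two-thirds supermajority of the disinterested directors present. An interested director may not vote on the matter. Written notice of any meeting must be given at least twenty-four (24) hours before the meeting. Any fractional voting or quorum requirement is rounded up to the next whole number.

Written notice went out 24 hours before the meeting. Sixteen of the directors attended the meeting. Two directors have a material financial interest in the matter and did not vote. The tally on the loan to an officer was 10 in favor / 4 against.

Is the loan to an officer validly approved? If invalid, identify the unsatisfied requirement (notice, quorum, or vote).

Valid — all requirements satisfied.

Notice: 24 hours given; 24 required (24 ≥ 24). Satisfied.
Quorum: 16 present, but the 2 interested directors do not count, leaving 14. Quorum is 14. Satisfied.
Vote: the loan to an officer requires two-thirds of the disinterested directors present (16 − 2 = 14). 2/3 of 14 = 9.33, rounded up to 10, so 10 affirmative votes are needed; 10 voted in favor. Satisfied.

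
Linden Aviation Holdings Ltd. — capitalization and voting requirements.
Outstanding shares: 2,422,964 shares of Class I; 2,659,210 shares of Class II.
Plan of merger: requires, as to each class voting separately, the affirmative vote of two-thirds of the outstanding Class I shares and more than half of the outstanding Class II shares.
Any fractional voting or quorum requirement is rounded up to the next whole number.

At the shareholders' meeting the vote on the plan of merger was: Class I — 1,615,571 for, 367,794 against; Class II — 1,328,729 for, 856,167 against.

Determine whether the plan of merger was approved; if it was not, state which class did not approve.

Class I: 2/3 of 2422964 = 1615309.33, rounded up to 1615310; 1,615,310 required, 1,615,571 in favor — approved.
Class II: a majority of 2659210 is 1329606; 1,329,606 required, 1,328,729 in favor — not approved.

Not approved — the Class II shares did not give the required vote.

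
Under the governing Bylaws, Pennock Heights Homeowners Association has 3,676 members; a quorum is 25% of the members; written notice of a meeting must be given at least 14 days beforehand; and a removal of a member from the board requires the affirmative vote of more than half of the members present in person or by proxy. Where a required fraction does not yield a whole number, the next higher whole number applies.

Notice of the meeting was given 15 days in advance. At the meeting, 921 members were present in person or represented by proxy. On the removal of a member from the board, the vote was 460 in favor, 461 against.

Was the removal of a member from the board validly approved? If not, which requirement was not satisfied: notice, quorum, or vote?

Invalid — vote requirement not satisfied.

Notice: 15 days given; 14 required. Satisfied.
Quorum: 25% of 3,676 = 919; 921 present. Satisfied.
Vote: requires a majority of those present (921); a majority of 921 is 461, so 461 needed; 460 in favor. Not satisfied.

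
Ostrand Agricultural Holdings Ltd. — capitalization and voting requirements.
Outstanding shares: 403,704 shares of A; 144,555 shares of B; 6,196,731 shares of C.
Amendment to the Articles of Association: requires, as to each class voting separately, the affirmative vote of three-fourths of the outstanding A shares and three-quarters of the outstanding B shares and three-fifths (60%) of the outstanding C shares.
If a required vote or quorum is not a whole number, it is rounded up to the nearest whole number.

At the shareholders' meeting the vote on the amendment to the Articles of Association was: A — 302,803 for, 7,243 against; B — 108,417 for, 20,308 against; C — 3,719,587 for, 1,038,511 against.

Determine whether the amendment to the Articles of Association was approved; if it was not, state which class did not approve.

A: 3/4 of 403704 = 302778; 302,778 required, 302,803 in favor — approved.
B: 3/4 of 144555 = 108416.25, rounded up to 108417; 108,417 required, 108,417 in favor — approved.
C: 3/5 of 6196731 = 3718038.60, rounded up to 3718039; 3,718,039 required, 3,719,587 in favor — approved.

Approved — every class gave the required vote.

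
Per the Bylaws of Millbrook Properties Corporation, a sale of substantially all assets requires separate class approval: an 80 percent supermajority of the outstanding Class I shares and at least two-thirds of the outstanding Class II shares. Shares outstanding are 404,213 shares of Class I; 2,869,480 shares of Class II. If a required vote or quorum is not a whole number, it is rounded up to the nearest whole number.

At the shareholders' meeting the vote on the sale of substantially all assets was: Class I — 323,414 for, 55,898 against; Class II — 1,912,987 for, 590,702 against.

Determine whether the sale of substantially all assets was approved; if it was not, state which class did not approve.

Class I: 4/5 of 404213 = 323370.40, rounded up to 323371; 323,371 required, 323,414 in favor — approved.
Class II: 2/3 of 2869480 = 1912986.67, rounded up to 1912987; 1,912,987 required, 1,912,987 in favor — approved.

Approved — every class gave the required vote.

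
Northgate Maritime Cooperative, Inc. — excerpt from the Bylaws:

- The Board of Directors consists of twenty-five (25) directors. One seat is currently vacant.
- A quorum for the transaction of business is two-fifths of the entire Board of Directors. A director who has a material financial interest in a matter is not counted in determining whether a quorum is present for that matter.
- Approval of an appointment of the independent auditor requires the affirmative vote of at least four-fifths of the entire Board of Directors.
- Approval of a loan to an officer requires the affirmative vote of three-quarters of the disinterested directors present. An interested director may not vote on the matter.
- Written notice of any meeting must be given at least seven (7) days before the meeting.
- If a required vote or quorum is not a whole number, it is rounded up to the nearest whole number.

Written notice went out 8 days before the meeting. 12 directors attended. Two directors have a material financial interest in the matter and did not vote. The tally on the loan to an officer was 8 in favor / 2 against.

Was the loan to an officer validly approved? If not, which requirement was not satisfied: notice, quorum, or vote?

Valid — all requirements satisfied.

Notice: 8 days given; 7 required (8 ≥ 7). Satisfied.
Quorum: 12 present, but the 2 interested directors do not count, leaving 10. Quorum is 10. Satisfied.
Vote: the loan to an officer requires three-fourths of the disinterested directors present (12 − 2 = 10). 3/4 of 10 = 7.50, rounded up to 8, so 8 affirmative votes are needed; 8 voted in favor. Satisfied.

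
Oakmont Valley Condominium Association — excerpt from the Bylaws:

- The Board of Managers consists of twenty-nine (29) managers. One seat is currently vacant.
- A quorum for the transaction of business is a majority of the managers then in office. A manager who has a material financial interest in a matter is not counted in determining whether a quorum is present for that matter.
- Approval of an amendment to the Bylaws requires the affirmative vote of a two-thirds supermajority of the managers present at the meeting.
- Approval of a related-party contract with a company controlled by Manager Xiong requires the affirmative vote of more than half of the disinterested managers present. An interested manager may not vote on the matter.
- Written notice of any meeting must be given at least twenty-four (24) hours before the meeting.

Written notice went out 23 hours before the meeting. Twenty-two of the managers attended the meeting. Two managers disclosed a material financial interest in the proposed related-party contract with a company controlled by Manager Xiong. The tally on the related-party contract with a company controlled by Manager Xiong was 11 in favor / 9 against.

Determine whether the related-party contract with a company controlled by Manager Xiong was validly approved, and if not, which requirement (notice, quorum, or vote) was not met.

Invalid — notice requirement not satisfied.

Notice: 23 hours given; 24 required (23 < 24). Not satisfied.
Quorum: 22 present, but the 2 interested managers do not count, leaving 20. Quorum is 15. Satisfied.
Vote: the related-party contract with a company controlled by Manager Xiong requires a majority of the disinterested managers present (22 − 2 = 20). A majority of 20 is 11, so 11 affirmative votes are needed; 11 voted in favor. Satisfied.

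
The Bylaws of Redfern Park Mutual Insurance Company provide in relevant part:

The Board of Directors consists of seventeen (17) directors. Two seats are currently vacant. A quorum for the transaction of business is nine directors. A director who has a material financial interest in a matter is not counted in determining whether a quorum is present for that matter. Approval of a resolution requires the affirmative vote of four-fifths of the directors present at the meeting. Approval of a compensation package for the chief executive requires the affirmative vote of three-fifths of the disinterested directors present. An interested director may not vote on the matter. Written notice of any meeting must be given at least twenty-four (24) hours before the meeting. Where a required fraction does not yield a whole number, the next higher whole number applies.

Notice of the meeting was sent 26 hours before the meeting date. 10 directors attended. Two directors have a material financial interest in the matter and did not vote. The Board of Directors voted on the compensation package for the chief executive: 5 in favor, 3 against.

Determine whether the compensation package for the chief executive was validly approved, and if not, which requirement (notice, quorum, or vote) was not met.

Invalid — quorum requirement not satisfied.

Notice: 26 hours given; 24 required (26 ≥ 24). Satisfied.
Quorum: 10 present, but the 2 interested directors do not count, leaving 8. Quorum is 9. Not satisfied.
Vote: the compensation package for the chief executive requires three-fifths of the disinterested directors present (10 − 2 = 8). 3/5 of 8 = 4.80, rounded up to 5, so 5 affirmative votes are needed; 5 voted in favor. Satisfied. (Moot — without a quorum no business can be validly transacted.)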